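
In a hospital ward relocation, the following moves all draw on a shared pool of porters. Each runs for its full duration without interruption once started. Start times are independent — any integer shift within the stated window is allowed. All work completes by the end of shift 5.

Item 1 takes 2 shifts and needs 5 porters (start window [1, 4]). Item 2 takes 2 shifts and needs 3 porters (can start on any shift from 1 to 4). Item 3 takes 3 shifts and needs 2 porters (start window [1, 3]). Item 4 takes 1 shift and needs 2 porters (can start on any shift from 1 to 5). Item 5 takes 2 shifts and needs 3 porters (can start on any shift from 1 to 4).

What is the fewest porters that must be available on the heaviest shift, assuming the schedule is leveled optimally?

7

Early-start (Item 1@1, Item 2@1, Item 3@1, Item 4@1, Item 5@1) gives peak 15: s1:15  s2:13  s3:2  s4:0  s5:0.
Shift Item 2→3, Item 4→3, Item 5→4.
Schedule Item 1@1, Item 2@3, Item 3@1, Item 4@3, Item 5@4: s1:7  s2:7  s3:7  s4:6  s5:3 — peak 7.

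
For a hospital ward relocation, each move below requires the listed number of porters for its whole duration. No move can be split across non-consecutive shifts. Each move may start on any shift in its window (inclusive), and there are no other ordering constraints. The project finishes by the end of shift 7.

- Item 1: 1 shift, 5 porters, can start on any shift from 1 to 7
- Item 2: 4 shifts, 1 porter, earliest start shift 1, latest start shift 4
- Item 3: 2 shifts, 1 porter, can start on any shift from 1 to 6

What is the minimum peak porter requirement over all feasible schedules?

5

Early-start (Item 1@1, Item 2@1, Item 3@1) gives peak 7: s1:7  s2:2  s3:1  s4:1  s5:0  s6:0  s7:0.
Shift Item 2→2, Item 3→2.
Schedule Item 1@1, Item 2@2, Item 3@2: s1:5  s2:2  s3:2  s4:1  s5:1  s6:0  s7:0 — peak 5.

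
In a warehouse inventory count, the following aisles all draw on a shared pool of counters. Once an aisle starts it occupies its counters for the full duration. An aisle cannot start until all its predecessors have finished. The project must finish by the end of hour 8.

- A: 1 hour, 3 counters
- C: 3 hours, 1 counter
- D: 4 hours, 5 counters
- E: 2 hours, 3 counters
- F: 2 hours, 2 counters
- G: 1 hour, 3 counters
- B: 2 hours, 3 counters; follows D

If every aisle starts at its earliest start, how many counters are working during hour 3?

6

At early start, hour 3 has: C, D.
Demand: 1 + 5 = 6.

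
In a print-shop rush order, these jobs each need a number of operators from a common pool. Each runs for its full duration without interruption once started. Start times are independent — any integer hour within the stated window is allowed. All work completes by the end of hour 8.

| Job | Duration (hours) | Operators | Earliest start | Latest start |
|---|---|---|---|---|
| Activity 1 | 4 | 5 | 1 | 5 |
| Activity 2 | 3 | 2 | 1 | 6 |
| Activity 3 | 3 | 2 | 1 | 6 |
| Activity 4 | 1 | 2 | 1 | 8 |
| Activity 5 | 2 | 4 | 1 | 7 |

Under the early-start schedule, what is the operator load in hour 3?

9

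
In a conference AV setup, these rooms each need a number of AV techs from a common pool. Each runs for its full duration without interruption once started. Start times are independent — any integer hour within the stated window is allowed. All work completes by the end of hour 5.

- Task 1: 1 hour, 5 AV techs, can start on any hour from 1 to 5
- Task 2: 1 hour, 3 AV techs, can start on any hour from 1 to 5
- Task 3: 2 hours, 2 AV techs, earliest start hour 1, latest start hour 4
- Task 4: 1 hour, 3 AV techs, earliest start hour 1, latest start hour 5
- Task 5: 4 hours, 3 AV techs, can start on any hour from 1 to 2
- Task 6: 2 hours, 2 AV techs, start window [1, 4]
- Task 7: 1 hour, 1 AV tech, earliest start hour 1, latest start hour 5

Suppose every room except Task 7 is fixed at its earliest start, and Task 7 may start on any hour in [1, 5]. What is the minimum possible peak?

18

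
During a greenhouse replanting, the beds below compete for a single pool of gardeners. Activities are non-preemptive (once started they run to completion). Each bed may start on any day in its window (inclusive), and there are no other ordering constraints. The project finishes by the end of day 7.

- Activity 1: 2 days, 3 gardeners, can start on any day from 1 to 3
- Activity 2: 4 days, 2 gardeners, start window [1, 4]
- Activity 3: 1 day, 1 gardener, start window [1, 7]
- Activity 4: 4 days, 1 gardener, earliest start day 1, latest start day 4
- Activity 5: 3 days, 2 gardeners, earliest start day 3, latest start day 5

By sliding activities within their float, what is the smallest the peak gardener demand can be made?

Early-start (Activity 1@1, Activity 2@1, Activity 3@1, Activity 4@1, Activity 5@3) gives peak 7: d1:7  d2:6  d3:5  d4:5  d5:2  d6:0  d7:0.
Shift Activity 2→3, Activity 3→3, Activity 5→5.
Schedule Activity 1@1, Activity 2@3, Activity 3@3, Activity 4@1, Activity 5@5: d1:4  d2:4  d3:4  d4:3  d5:4  d6:4  d7:2 — peak 4.
Total gardener-days = 25 over 7 days ⇒ peak ≥ ⌈25/7⌉ = 4, so 4 is optimal.

4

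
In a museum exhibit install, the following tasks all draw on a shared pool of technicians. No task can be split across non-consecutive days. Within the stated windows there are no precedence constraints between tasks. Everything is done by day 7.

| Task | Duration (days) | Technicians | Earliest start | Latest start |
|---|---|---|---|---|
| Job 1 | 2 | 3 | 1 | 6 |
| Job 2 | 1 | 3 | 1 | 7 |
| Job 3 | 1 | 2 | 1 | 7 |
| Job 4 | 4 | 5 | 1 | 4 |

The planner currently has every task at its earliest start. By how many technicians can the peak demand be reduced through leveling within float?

8

Early-start peak: d1:13  d2:8  d3:5  d4:5  d5:0  d6:0  d7:0 ⇒ 13.
Leveled (Job 1@1, Job 2@3, Job 3@1, Job 4@4): d1:5  d2:3  d3:3  d4:5  d5:5  d6:5  d7:5 ⇒ 5.
Reduction 13 − 5 = 8.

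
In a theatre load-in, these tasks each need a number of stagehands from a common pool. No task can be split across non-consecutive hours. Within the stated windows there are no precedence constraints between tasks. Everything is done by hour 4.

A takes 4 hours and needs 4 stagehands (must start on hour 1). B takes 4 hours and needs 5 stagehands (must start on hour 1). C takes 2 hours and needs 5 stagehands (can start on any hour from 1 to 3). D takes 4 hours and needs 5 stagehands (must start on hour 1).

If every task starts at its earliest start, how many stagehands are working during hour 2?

19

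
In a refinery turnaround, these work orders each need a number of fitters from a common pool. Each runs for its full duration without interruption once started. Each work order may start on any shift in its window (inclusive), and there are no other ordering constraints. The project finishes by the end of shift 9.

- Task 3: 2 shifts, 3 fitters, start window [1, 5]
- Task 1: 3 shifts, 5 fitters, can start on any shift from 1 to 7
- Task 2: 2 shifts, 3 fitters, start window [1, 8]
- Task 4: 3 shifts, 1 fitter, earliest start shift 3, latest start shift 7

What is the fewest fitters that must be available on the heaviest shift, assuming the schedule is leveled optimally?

Early-start (Task 3@1, Task 1@1, Task 2@1, Task 4@3) gives peak 11: s1:11  s2:11  s3:6  s4:1  s5:1  s6:0  s7:0  s8:0  s9:0.
Shift Task 1→3, Task 2→6, Task 4→6.
Schedule Task 3@1, Task 1@3, Task 2@6, Task 4@6: s1:3  s2:3  s3:5  s4:5  s5:5  s6:4  s7:4  s8:1  s9:0 — peak 5.

5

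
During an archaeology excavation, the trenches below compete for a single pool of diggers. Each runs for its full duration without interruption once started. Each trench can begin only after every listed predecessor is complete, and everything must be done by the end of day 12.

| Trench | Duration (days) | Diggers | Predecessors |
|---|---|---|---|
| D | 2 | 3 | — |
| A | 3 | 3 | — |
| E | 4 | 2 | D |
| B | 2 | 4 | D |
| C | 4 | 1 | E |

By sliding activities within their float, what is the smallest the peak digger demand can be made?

4

Early-start (D@1, A@1, E@3, B@3, C@7) gives peak 9: d1:6  d2:6  d3:9  d4:6  d5:2  d6:2  d7:1  d8:1  d9:1  d10:1  d11:0  d12:0.
Shift A→7, B→11.
Schedule D@1, A@7, E@3, B@11, C@7: d1:3  d2:3  d3:2  d4:2  d5:2  d6:2  d7:4  d8:4  d9:4  d10:1  d11:4  d12:4 — peak 4.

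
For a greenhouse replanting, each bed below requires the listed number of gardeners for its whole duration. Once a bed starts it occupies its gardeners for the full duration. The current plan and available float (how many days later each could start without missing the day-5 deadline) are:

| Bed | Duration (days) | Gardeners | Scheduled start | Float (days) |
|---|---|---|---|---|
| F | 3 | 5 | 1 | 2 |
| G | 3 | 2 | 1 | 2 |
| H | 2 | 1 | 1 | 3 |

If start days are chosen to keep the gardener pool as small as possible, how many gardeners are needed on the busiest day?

Early-start (F@1, G@1, H@1) gives peak 8: d1:8  d2:8  d3:7  d4:0  d5:0.
Shift H→4.
Schedule F@1, G@1, H@4: d1:7  d2:7  d3:7  d4:1  d5:1 — peak 7.

7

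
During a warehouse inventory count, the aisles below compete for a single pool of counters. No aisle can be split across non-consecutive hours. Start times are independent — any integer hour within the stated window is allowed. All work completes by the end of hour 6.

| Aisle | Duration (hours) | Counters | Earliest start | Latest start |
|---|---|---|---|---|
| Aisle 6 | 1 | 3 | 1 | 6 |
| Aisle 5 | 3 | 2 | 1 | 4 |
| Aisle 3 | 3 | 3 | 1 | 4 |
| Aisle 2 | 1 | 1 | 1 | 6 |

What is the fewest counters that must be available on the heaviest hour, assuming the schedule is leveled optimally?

Early-start (Aisle 6@1, Aisle 5@1, Aisle 3@1, Aisle 2@1) gives peak 9: h1:9  h2:5  h3:5  h4:0  h5:0  h6:0.
Shift Aisle 3→2, Aisle 2→4.
Schedule Aisle 6@1, Aisle 5@1, Aisle 3@2, Aisle 2@4: h1:5  h2:5  h3:5  h4:4  h5:0  h6:0 — peak 5.

5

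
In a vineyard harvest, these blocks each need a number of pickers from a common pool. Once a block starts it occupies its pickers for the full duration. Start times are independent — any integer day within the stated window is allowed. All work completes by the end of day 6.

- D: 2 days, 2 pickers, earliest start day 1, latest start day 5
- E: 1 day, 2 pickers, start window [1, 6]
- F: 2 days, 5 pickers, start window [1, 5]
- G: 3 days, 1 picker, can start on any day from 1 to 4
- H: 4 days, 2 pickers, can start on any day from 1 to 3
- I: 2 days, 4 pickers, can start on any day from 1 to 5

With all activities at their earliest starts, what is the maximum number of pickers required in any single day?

16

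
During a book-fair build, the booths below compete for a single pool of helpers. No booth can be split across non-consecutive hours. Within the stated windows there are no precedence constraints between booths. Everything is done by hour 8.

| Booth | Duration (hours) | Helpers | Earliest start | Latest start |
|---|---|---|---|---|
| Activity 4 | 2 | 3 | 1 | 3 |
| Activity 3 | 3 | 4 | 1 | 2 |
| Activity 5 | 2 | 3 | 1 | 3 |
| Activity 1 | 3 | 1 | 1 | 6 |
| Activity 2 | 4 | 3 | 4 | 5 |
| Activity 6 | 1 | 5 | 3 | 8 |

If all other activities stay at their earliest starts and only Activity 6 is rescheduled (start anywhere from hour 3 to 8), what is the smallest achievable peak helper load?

Activity 6@3: h1:11  h2:11  h3:10  h4:3  h5:3  h6:3  h7:3  h8:0 → peak 11
Activity 6@4: h1:11  h2:11  h3:5  h4:8  h5:3  h6:3  h7:3  h8:0 → peak 11
Activity 6@5: h1:11  h2:11  h3:5  h4:3  h5:8  h6:3  h7:3  h8:0 → peak 11
Activity 6@6: h1:11  h2:11  h3:5  h4:3  h5:3  h6:8  h7:3  h8:0 → peak 11
Activity 6@7: h1:11  h2:11  h3:5  h4:3  h5:3  h6:3  h7:8  h8:0 → peak 11
Activity 6@8: h1:11  h2:11  h3:5  h4:3  h5:3  h6:3  h7:3  h8:5 → peak 11
Best is Activity 6@3, peak 11.

11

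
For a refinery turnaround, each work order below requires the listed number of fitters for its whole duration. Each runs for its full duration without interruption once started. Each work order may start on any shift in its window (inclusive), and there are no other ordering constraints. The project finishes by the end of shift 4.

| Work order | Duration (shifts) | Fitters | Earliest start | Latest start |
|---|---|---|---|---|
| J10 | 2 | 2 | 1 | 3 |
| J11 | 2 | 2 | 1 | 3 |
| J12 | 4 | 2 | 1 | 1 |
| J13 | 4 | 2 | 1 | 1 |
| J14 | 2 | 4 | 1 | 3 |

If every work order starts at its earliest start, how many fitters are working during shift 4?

4

At early start, shift 4 has: J12, J13.
Demand: 2 + 2 = 4.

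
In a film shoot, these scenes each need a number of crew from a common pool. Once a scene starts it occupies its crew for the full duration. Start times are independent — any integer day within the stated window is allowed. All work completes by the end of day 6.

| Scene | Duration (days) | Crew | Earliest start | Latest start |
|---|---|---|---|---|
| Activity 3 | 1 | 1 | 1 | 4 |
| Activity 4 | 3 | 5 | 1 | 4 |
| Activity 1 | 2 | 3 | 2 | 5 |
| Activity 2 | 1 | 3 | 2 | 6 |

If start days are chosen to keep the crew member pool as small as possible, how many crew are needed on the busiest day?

Early-start (Activity 3@1, Activity 4@1, Activity 1@2, Activity 2@2) gives peak 11: d1:6  d2:11  d3:8  d4:0  d5:0  d6:0.
Shift Activity 3→4, Activity 1→4, Activity 2→6.
Schedule Activity 3@4, Activity 4@1, Activity 1@4, Activity 2@6: d1:5  d2:5  d3:5  d4:4  d5:3  d6:3 — peak 5.
Total crew member-days = 25 over 6 days ⇒ peak ≥ ⌈25/6⌉ = 5, so 5 is optimal.

5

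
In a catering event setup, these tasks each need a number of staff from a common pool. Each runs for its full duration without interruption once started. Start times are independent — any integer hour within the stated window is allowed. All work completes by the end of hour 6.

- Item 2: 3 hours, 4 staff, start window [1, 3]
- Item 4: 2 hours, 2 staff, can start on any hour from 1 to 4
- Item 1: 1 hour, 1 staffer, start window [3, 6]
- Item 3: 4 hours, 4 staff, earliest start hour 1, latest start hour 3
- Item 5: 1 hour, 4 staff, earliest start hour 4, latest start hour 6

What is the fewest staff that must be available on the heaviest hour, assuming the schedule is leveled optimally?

8

Early-start (Item 2@1, Item 4@1, Item 1@3, Item 3@1, Item 5@4) gives peak 10: h1:10  h2:10  h3:9  h4:8  h5:0  h6:0.
Shift Item 1→4, Item 3→3, Item 5→5.
Schedule Item 2@1, Item 4@1, Item 1@4, Item 3@3, Item 5@5: h1:6  h2:6  h3:8  h4:5  h5:8  h6:4 — peak 8.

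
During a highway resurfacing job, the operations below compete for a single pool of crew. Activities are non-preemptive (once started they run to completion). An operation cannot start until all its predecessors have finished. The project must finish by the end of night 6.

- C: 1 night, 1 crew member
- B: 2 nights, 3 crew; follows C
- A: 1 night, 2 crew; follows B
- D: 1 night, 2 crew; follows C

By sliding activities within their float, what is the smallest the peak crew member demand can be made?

3

Early-start (C@1, B@2, A@4, D@2) gives peak 5: n1:1  n2:5  n3:3  n4:2  n5:0  n6:0.
Shift D→5.
Schedule C@1, B@2, A@4, D@5: n1:1  n2:3  n3:3  n4:2  n5:2  n6:0 — peak 3.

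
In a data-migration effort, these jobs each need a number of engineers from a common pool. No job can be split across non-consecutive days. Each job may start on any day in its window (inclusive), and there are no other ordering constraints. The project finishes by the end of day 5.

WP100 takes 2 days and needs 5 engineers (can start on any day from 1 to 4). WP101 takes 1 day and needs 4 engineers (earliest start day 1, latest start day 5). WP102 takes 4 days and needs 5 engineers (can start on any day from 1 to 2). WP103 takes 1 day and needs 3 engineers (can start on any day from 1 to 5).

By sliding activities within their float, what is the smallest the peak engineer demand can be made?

Early-start (WP100@1, WP101@1, WP102@1, WP103@1) gives peak 17: d1:17  d2:10  d3:5  d4:5  d5:0.
Shift WP102→2, WP103→3.
Schedule WP100@1, WP101@1, WP102@2, WP103@3: d1:9  d2:10  d3:8  d4:5  d5:5 — peak 10.

10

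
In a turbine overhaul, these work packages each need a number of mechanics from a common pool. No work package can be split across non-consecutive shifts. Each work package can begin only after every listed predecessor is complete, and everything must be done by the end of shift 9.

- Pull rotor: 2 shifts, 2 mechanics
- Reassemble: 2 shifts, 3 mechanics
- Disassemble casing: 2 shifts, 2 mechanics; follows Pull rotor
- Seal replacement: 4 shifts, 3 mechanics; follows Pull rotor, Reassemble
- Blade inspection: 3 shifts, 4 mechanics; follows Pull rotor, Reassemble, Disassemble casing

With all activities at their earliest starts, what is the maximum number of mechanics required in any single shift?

7

Early-start schedule: Pull rotor@1, Reassemble@1, Disassemble casing@3, Seal replacement@3, Blade inspection@5.
Load per shift: shift 1: 5, shift 2: 5, shift 3: 5, shift 4: 5, shift 5: 7, shift 6: 7, shift 7: 4, shift 8: 0, shift 9: 0.
Peak is 7.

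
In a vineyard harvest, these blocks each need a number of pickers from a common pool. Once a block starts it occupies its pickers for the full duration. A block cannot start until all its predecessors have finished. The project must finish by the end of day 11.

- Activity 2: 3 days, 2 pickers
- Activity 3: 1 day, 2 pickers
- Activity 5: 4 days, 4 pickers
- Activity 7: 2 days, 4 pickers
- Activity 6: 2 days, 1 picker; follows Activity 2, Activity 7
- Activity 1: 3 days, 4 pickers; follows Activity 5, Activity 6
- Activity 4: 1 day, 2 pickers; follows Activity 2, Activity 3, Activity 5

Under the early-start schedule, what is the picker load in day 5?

3

At early start, day 5 has: Activity 6, Activity 4.
Demand: 1 + 2 = 3.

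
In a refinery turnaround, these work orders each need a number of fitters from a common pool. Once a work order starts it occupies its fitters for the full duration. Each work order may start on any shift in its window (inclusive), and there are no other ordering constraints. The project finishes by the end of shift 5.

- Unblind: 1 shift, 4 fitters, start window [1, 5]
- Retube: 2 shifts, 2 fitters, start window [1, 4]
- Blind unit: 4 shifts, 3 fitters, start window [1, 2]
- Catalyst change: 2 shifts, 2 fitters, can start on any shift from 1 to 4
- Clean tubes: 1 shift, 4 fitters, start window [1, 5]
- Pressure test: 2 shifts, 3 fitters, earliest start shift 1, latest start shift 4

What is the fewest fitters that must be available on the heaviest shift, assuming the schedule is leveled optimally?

7

Early-start (Unblind@1, Retube@1, Blind unit@1, Catalyst change@1, Clean tubes@1, Pressure test@1) gives peak 18: s1:18  s2:10  s3:3  s4:3  s5:0.
Shift Retube→2, Catalyst change→2, Clean tubes→5, Pressure test→4.
Schedule Unblind@1, Retube@2, Blind unit@1, Catalyst change@2, Clean tubes@5, Pressure test@4: s1:7  s2:7  s3:7  s4:6  s5:7 — peak 7.
Total fitter-shifts = 34 over 5 shifts ⇒ peak ≥ ⌈34/5⌉ = 7, so 7 is optimal.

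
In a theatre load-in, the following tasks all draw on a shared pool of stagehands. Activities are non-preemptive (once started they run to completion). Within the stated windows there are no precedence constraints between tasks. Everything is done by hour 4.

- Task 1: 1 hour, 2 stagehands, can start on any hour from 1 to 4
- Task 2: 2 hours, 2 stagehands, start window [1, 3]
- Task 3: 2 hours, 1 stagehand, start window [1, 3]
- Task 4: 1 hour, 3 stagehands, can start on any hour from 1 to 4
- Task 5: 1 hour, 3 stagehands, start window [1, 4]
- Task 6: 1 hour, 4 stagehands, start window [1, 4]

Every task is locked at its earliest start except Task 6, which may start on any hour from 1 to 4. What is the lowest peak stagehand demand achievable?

Task 6@1: h1:15  h2:3  h3:0  h4:0 → peak 15
Task 6@2: h1:11  h2:7  h3:0  h4:0 → peak 11
Task 6@3: h1:11  h2:3  h3:4  h4:0 → peak 11
Task 6@4: h1:11  h2:3  h3:0  h4:4 → peak 11
Best is Task 6@2, peak 11.

11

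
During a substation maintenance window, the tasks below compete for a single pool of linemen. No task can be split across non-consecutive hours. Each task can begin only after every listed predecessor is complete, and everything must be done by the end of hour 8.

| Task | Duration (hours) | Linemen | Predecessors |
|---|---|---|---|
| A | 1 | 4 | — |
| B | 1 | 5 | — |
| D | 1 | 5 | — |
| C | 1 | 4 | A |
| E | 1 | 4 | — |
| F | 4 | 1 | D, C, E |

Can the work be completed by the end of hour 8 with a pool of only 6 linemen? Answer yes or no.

Schedule A@1, B@5, D@2, C@3, E@4, F@5: h1:4  h2:5  h3:4  h4:4  h5:6  h6:1  h7:1  h8:1 — peak 6 ≤ 6.

yes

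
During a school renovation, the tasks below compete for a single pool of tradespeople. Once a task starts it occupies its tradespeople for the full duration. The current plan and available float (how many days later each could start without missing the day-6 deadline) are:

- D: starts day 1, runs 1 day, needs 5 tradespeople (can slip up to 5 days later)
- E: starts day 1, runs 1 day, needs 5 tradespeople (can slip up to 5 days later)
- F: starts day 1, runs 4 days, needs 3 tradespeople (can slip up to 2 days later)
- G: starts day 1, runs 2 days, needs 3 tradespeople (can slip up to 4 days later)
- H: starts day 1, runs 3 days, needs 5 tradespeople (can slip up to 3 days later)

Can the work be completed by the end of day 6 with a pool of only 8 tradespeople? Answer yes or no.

yes

Schedule D@1, E@2, F@1, G@5, H@3: d1:8  d2:8  d3:8  d4:8  d5:8  d6:3 — peak 8 ≤ 8.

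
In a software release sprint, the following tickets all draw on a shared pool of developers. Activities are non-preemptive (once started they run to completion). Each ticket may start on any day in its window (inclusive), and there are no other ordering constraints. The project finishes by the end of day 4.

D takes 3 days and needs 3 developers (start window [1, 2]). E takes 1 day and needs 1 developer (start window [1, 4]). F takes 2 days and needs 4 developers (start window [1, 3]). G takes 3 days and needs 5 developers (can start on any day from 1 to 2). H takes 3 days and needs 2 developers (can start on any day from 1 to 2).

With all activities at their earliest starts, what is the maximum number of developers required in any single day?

15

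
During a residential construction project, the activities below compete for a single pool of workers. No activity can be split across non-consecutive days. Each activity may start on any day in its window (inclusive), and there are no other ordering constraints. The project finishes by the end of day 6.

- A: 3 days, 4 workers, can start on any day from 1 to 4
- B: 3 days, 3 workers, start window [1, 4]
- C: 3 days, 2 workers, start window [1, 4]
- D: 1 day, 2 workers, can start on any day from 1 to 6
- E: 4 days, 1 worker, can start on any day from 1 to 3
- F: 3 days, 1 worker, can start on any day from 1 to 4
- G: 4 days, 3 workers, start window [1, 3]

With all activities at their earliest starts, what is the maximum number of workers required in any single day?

16

Early-start schedule: A@1, B@1, C@1, D@1, E@1, F@1, G@1.
Load per day: day 1: 16, day 2: 14, day 3: 14, day 4: 4, day 5: 0, day 6: 0.
Peak is 16.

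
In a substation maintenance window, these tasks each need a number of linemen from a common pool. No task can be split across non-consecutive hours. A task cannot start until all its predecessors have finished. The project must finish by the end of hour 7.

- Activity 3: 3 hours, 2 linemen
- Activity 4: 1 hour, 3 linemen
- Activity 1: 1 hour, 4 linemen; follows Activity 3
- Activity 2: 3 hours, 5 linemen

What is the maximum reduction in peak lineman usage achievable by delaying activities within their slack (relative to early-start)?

5

Early-start peak: h1:10  h2:7  h3:7  h4:4  h5:0  h6:0  h7:0 ⇒ 10.
Leveled (Activity 3@1, Activity 4@1, Activity 1@4, Activity 2@5): h1:5  h2:2  h3:2  h4:4  h5:5  h6:5  h7:5 ⇒ 5.
Reduction 10 − 5 = 5.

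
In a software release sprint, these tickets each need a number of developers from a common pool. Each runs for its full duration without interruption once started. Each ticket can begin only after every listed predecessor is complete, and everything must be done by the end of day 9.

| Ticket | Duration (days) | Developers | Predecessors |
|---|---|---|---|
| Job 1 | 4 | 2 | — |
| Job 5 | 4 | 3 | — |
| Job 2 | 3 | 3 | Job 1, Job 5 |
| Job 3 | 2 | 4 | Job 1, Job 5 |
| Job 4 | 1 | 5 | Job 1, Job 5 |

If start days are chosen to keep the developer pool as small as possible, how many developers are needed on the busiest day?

Early-start (Job 1@1, Job 5@1, Job 2@5, Job 3@5, Job 4@5) gives peak 12: d1:5  d2:5  d3:5  d4:5  d5:12  d6:7  d7:3  d8:0  d9:0.
Shift Job 4→8.
Schedule Job 1@1, Job 5@1, Job 2@5, Job 3@5, Job 4@8: d1:5  d2:5  d3:5  d4:5  d5:7  d6:7  d7:3  d8:5  d9:0 — peak 7.

7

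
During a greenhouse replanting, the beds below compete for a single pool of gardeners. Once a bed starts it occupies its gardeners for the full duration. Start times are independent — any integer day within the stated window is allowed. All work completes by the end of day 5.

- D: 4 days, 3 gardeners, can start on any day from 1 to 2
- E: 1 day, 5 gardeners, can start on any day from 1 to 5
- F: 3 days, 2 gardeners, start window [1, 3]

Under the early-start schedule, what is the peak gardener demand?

Early-start schedule: D@1, E@1, F@1.
Load per day: day 1: 10, day 2: 5, day 3: 5, day 4: 3, day 5: 0.
Peak is 10.

10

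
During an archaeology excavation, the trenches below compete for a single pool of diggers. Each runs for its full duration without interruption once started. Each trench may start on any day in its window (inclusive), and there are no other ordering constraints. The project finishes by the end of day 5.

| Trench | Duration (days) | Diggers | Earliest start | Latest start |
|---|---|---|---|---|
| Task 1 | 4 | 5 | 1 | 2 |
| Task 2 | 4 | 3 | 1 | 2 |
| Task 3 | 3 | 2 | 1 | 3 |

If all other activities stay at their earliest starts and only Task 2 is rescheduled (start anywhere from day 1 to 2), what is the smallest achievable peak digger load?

Task 2@1: d1:10  d2:10  d3:10  d4:8  d5:0 → peak 10
Task 2@2: d1:7  d2:10  d3:10  d4:8  d5:3 → peak 10
Best is Task 2@1, peak 10.

10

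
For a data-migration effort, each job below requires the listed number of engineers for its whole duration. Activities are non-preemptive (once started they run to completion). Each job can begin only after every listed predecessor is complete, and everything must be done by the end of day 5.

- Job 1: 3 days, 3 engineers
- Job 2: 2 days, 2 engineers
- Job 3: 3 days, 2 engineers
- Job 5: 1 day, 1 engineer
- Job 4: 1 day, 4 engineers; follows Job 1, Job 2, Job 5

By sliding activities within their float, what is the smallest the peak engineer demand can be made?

Early-start (Job 1@1, Job 2@1, Job 3@1, Job 5@1, Job 4@4) gives peak 8: d1:8  d2:7  d3:5  d4:4  d5:0.
Shift Job 3→3.
Schedule Job 1@1, Job 2@1, Job 3@3, Job 5@1, Job 4@4: d1:6  d2:5  d3:5  d4:6  d5:2 — peak 6.

6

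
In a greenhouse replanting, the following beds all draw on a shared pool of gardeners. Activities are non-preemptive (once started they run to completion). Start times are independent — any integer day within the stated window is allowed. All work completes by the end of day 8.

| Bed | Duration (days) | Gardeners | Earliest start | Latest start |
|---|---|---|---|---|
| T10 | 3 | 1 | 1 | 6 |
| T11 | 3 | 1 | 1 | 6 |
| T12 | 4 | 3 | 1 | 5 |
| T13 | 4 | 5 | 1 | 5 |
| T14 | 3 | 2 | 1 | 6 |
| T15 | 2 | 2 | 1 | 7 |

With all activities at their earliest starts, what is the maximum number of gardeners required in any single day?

Early-start schedule: T10@1, T11@1, T12@1, T13@1, T14@1, T15@1.
Load per day: day 1: 14, day 2: 14, day 3: 12, day 4: 8, day 5: 0, day 6: 0, day 7: 0, day 8: 0.
Peak is 14.

14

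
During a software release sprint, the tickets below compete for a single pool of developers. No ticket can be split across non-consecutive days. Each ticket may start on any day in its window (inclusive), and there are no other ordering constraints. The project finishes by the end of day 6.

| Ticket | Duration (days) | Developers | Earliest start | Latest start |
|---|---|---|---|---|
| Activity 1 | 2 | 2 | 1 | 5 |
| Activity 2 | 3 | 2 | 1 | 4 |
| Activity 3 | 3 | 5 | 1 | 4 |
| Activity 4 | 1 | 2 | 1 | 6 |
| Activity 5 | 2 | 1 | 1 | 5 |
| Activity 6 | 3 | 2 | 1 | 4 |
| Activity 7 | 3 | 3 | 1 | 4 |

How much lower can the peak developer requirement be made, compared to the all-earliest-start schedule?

Early-start peak: d1:17  d2:15  d3:12  d4:0  d5:0  d6:0 ⇒ 17.
Leveled (Activity 1@1, Activity 2@1, Activity 3@4, Activity 4@1, Activity 5@2, Activity 6@1, Activity 7@3): d1:8  d2:7  d3:8  d4:8  d5:8  d6:5 ⇒ 8.
Reduction 17 − 8 = 9.

9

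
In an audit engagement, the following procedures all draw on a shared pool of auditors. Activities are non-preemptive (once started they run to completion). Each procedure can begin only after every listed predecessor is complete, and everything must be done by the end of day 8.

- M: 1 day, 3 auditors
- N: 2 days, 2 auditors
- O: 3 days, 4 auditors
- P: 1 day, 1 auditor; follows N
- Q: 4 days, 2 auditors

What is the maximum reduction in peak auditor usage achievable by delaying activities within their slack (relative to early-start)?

7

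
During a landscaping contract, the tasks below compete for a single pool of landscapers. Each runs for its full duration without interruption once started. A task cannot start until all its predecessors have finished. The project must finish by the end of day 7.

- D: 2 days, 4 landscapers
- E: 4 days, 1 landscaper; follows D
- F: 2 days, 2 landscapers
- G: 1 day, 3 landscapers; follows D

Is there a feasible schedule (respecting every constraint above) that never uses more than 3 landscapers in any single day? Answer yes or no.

The minimum achievable peak is 4; 3 < 4, so no feasible schedule stays within the cap.

no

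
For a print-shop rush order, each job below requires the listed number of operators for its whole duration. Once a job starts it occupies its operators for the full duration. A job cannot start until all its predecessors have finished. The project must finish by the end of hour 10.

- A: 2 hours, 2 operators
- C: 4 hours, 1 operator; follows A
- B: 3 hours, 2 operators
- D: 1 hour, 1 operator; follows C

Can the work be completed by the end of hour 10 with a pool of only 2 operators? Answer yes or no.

yes

Schedule A@1, C@3, B@7, D@10: h1:2  h2:2  h3:1  h4:1  h5:1  h6:1  h7:2  h8:2  h9:2  h10:1 — peak 2 ≤ 2.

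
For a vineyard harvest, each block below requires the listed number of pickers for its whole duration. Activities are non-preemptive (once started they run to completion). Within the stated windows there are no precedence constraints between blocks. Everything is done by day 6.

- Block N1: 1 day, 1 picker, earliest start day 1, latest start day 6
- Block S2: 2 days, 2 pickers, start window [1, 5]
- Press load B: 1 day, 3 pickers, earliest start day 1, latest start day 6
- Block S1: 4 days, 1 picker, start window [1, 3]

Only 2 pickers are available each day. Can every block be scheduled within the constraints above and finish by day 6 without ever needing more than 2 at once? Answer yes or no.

no

The minimum achievable peak is 3; 2 < 3, so no feasible schedule stays within the cap.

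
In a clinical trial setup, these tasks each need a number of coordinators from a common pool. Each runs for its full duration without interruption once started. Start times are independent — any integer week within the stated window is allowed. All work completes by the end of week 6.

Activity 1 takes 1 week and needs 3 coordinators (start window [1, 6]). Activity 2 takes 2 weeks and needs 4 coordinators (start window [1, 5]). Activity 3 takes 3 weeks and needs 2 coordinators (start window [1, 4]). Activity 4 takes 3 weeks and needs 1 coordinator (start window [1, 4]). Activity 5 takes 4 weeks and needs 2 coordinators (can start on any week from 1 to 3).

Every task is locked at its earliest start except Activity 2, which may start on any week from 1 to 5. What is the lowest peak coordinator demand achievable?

8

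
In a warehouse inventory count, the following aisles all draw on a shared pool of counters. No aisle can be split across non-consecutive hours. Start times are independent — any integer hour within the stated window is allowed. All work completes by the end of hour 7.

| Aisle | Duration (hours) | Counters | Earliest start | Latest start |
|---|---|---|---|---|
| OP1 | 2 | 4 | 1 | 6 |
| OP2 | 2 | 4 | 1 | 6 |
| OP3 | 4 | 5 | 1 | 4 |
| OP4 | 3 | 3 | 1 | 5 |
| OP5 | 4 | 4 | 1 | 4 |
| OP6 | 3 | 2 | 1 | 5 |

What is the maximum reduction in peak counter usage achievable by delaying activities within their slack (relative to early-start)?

Early-start peak: h1:22  h2:22  h3:14  h4:9  h5:0  h6:0  h7:0 ⇒ 22.
Leveled (OP1@1, OP2@1, OP3@3, OP4@1, OP5@4, OP6@3): h1:11  h2:11  h3:10  h4:11  h5:11  h6:9  h7:4 ⇒ 11.
Reduction 22 − 11 = 11.

11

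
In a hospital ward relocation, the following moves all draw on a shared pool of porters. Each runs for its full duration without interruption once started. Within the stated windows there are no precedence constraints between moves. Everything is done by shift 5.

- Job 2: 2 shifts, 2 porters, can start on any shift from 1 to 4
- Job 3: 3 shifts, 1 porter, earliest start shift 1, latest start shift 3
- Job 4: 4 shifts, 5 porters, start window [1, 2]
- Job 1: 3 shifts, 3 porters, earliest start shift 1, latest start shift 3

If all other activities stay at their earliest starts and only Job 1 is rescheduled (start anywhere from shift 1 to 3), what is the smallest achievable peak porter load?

9

Job 1@1: s1:11  s2:11  s3:9  s4:5  s5:0 → peak 11
Job 1@2: s1:8  s2:11  s3:9  s4:8  s5:0 → peak 11
Job 1@3: s1:8  s2:8  s3:9  s4:8  s5:3 → peak 9
Best is Job 1@3, peak 9.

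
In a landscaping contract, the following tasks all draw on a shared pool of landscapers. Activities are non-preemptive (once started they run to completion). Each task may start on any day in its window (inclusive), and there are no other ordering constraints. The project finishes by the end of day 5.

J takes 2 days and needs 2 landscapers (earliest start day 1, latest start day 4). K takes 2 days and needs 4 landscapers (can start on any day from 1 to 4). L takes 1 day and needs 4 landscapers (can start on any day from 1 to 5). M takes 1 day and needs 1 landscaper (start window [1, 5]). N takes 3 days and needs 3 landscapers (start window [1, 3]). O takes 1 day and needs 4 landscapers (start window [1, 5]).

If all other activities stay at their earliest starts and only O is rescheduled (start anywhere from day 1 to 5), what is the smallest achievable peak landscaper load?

14

O@1: d1:18  d2:9  d3:3  d4:0  d5:0 → peak 18
O@2: d1:14  d2:13  d3:3  d4:0  d5:0 → peak 14
O@3: d1:14  d2:9  d3:7  d4:0  d5:0 → peak 14
O@4: d1:14  d2:9  d3:3  d4:4  d5:0 → peak 14
O@5: d1:14  d2:9  d3:3  d4:0  d5:4 → peak 14
Best is O@2, peak 14.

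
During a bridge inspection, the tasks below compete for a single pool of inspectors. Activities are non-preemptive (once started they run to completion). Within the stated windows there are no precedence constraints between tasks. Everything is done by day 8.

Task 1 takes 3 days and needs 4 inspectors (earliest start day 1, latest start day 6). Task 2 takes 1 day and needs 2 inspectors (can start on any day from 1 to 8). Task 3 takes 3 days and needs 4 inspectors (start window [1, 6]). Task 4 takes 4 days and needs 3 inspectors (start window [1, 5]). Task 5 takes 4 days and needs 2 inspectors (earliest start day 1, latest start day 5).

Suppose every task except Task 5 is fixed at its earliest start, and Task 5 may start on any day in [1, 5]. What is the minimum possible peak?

Task 5@1: d1:15  d2:13  d3:13  d4:5  d5:0  d6:0  d7:0  d8:0 → peak 15
Task 5@2: d1:13  d2:13  d3:13  d4:5  d5:2  d6:0  d7:0  d8:0 → peak 13
Task 5@3: d1:13  d2:11  d3:13  d4:5  d5:2  d6:2  d7:0  d8:0 → peak 13
Task 5@4: d1:13  d2:11  d3:11  d4:5  d5:2  d6:2  d7:2  d8:0 → peak 13
Task 5@5: d1:13  d2:11  d3:11  d4:3  d5:2  d6:2  d7:2  d8:2 → peak 13
Best is Task 5@2, peak 13.

13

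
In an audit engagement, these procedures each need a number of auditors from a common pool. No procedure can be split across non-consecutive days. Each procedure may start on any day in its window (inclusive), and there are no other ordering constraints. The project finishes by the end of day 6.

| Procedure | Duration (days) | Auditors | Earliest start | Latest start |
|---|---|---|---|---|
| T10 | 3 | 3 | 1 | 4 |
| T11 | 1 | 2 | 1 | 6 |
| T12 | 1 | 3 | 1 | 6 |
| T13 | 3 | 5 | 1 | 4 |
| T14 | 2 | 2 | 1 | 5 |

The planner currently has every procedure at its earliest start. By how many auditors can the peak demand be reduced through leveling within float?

Early-start peak: d1:15  d2:10  d3:8  d4:0  d5:0  d6:0 ⇒ 15.
Leveled (T10@1, T11@1, T12@2, T13@4, T14@3): d1:5  d2:6  d3:5  d4:7  d5:5  d6:5 ⇒ 7.
Reduction 15 − 7 = 8.

8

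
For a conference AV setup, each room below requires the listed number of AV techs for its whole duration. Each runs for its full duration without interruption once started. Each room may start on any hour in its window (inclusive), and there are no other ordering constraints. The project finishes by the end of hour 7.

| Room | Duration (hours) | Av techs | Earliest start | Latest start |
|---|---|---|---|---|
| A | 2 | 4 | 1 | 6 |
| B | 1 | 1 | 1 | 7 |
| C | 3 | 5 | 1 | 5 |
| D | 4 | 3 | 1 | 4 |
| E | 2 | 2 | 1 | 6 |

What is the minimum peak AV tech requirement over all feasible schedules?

7

Early-start (A@1, B@1, C@1, D@1, E@1) gives peak 15: h1:15  h2:14  h3:8  h4:3  h5:0  h6:0  h7:0.
Shift B→3, C→5, E→3.
Schedule A@1, B@3, C@5, D@1, E@3: h1:7  h2:7  h3:6  h4:5  h5:5  h6:5  h7:5 — peak 7.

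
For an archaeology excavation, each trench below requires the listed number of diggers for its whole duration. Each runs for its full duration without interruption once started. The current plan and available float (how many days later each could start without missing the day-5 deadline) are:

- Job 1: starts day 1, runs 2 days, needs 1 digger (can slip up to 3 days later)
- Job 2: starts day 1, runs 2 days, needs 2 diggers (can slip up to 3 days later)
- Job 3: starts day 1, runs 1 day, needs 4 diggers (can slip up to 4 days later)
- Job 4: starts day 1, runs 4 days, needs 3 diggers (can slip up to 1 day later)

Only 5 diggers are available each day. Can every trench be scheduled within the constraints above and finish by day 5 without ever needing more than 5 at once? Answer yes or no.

yes

Schedule Job 1@1, Job 2@3, Job 3@1, Job 4@2: d1:5  d2:4  d3:5  d4:5  d5:3 — peak 5 ≤ 5.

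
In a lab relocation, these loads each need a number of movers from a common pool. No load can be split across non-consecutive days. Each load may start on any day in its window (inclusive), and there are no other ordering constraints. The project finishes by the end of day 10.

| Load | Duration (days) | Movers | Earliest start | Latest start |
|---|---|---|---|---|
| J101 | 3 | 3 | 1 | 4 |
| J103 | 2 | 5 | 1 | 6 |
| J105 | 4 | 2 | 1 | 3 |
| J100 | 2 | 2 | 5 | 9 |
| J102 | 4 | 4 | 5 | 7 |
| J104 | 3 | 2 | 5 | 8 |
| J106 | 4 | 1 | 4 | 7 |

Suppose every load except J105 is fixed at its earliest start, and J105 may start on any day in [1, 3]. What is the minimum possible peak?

10

J105@1: d1:10  d2:10  d3:5  d4:3  d5:9  d6:9  d7:7  d8:4  d9:0  d10:0 → peak 10
J105@2: d1:8  d2:10  d3:5  d4:3  d5:11  d6:9  d7:7  d8:4  d9:0  d10:0 → peak 11
J105@3: d1:8  d2:8  d3:5  d4:3  d5:11  d6:11  d7:7  d8:4  d9:0  d10:0 → peak 11
Best is J105@1, peak 10.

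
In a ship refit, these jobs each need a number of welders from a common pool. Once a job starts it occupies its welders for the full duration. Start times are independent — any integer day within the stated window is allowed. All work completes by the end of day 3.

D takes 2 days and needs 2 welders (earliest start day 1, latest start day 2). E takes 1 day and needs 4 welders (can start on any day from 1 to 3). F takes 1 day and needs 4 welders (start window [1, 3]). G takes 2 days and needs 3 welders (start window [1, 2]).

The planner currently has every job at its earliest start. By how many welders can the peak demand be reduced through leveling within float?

6

Early-start peak: d1:13  d2:5  d3:0 ⇒ 13.
Leveled (D@1, E@1, F@3, G@2): d1:6  d2:5  d3:7 ⇒ 7.
Reduction 13 − 7 = 6.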